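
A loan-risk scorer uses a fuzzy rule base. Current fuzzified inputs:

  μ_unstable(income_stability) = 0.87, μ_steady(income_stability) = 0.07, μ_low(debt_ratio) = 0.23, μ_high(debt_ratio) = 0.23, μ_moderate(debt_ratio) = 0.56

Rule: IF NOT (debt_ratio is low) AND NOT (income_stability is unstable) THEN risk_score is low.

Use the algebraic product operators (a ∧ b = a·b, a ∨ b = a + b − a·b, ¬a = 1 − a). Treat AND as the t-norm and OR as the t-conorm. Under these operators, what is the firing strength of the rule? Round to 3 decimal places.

firing strength: ¬low=1−0.23=0.77, ¬unstable=1−0.87=0.13; AND[a·b] → w = 0.1001

0.100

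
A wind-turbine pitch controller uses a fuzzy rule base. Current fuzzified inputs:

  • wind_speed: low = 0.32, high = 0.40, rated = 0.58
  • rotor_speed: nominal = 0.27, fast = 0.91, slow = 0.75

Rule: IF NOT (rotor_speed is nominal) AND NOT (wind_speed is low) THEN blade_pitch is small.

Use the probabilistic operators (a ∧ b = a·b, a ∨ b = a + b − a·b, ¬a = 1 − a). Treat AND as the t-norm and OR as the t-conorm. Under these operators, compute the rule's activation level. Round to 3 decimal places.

0.496

firing strength: ¬nominal=1−0.27=0.73, ¬low=1−0.32=0.68; AND[a·b] → w = 0.4964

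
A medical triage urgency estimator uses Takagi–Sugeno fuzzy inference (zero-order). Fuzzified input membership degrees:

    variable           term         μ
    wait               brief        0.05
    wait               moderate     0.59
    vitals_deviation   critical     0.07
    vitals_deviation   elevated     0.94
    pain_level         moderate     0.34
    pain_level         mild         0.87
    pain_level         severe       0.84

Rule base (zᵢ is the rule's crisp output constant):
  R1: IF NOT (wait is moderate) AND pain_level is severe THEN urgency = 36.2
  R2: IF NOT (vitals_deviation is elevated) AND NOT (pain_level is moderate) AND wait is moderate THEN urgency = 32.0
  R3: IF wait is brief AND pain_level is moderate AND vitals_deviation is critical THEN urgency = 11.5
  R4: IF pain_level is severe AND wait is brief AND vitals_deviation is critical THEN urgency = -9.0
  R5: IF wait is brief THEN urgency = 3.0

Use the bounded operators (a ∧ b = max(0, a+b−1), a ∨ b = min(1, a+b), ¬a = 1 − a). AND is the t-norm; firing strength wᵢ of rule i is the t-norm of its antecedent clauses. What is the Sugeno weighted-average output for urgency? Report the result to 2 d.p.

R1 (z=36.2): ¬moderate=1−0.59=0.41, severe=0.84; AND[max(0, a+b−1)] → w = 0.25
R2 (z=32.0): ¬elevated=1−0.94=0.06, ¬moderate=1−0.34=0.66, moderate=0.59; AND[max(0, a+b−1)] → w = 0.00
R3 (z=11.5): brief=0.05, moderate=0.34, critical=0.07; AND[max(0, a+b−1)] → w = 0.00
R4 (z=-9.0): severe=0.84, brief=0.05, critical=0.07; AND[max(0, a+b−1)] → w = 0.00
R5 (z=3.0): brief=0.05 → w = 0.05
Weighted average = (0.25·36.2 + 0.00·32.0 + 0.00·11.5 + 0.00·-9.0 + 0.05·3.0) / (0.25 + 0.00 + 0.00 + 0.00 + 0.05)
  = 9.2000 / 0.3000 = 30.67

30.67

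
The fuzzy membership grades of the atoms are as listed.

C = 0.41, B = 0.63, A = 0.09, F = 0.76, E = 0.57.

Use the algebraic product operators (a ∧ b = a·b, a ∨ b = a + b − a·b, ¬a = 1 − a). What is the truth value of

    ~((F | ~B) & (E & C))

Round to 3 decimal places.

0.802

~B = 1 − 0.6300 = 0.3700
F | ~B = a + b − a·b on (0.7600, 0.3700) = 0.8488
E & C = a·b on (0.5700, 0.4100) = 0.2337
(F | ~B) & (E & C) = a·b on (0.8488, 0.2337) = 0.1984
~((F | ~B) & (E & C)) = 1 − 0.1984 = 0.8016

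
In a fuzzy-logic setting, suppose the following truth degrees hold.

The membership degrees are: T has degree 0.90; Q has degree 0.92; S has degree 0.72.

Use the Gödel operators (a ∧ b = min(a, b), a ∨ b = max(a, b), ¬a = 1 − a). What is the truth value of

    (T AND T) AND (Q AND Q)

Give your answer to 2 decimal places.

T AND T = min(a, b) on (0.90, 0.90) = 0.90
Q AND Q = min(a, b) on (0.92, 0.92) = 0.92
(T AND T) AND (Q AND Q) = min(a, b) on (0.90, 0.92) = 0.90

0.90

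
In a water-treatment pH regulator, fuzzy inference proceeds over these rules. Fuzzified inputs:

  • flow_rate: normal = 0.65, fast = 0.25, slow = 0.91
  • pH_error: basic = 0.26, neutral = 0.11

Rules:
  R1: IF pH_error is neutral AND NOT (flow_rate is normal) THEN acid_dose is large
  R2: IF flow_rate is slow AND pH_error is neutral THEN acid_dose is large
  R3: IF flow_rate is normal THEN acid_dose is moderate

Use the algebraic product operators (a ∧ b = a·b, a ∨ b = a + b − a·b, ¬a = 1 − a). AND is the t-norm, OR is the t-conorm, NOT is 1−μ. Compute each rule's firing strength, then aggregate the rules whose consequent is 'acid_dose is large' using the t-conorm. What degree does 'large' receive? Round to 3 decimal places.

0.135

R1: neutral=0.11, ¬normal=1−0.65=0.35; AND[a·b] → w = 0.0385
R2: slow=0.91, neutral=0.11; AND[a·b] → w = 0.1001
R3: normal=0.65 → w = 0.6500
Rules with consequent 'large': {R1, R2} → strengths 0.0385, 0.1001
Aggregate via t-conorm [a + b − a·b]: 0.1347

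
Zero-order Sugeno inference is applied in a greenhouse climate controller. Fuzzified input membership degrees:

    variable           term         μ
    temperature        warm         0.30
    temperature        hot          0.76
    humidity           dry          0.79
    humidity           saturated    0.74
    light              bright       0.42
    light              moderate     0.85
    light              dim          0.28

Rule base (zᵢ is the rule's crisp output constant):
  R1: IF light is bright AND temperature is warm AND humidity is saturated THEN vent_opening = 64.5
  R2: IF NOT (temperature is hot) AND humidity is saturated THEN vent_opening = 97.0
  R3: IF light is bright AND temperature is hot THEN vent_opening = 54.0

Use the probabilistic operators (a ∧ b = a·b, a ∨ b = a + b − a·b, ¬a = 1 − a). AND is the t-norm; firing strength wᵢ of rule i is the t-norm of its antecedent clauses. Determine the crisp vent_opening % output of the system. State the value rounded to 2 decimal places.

R1 (z=64.5): bright=0.42, warm=0.30, saturated=0.74; AND[a·b] → w = 0.0932
R2 (z=97.0): ¬hot=1−0.76=0.24, saturated=0.74; AND[a·b] → w = 0.1776
R3 (z=54.0): bright=0.42, hot=0.76; AND[a·b] → w = 0.3192
Weighted average = (0.0932·64.5 + 0.1776·97.0 + 0.3192·54.0) / (0.0932 + 0.1776 + 0.3192)
  = 40.4780 / 0.5900 = 68.60

68.60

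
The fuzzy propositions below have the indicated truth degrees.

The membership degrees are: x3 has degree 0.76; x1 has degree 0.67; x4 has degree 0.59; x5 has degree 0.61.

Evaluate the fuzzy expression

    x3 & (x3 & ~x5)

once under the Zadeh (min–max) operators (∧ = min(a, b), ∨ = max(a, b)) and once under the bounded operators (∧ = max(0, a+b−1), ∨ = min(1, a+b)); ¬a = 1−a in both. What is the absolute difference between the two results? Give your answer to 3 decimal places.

Under Zadeh (min–max):
  ~x5 = 1 − 0.61 = 0.39
  x3 & ~x5 = min(a, b) on (0.76, 0.39) = 0.39
  x3 & (x3 & ~x5) = min(a, b) on (0.76, 0.39) = 0.39
  → value = 0.3900
Under bounded:
  ~x5 = 1 − 0.61 = 0.39
  x3 & ~x5 = max(0, a+b−1) on (0.76, 0.39) = 0.15
  x3 & (x3 & ~x5) = max(0, a+b−1) on (0.76, 0.15) = 0.00
  → value = 0.0000
|0.3900 − 0.0000| = 0.390

0.390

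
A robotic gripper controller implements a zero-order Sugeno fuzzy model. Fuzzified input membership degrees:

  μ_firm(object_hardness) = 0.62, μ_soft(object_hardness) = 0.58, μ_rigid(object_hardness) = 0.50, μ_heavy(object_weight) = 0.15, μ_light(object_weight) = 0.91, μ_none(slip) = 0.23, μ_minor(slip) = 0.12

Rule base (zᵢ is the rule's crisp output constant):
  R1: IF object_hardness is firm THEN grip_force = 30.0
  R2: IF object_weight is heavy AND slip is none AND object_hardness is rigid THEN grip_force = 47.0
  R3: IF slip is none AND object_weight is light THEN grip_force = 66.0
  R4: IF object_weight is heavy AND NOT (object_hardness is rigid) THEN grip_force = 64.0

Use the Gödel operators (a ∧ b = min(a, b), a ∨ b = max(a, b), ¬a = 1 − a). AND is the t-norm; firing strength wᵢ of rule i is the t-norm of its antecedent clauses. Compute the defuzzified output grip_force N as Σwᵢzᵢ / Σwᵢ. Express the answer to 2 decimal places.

R1 (z=30.0): firm=0.62 → w = 0.62
R2 (z=47.0): heavy=0.15, none=0.23, rigid=0.50; AND[min(a, b)] → w = 0.15
R3 (z=66.0): none=0.23, light=0.91; AND[min(a, b)] → w = 0.23
R4 (z=64.0): heavy=0.15, ¬rigid=1−0.50=0.50; AND[min(a, b)] → w = 0.15
Weighted average = (0.62·30.0 + 0.15·47.0 + 0.23·66.0 + 0.15·64.0) / (0.62 + 0.15 + 0.23 + 0.15)
  = 50.4300 / 1.1500 = 43.85

43.85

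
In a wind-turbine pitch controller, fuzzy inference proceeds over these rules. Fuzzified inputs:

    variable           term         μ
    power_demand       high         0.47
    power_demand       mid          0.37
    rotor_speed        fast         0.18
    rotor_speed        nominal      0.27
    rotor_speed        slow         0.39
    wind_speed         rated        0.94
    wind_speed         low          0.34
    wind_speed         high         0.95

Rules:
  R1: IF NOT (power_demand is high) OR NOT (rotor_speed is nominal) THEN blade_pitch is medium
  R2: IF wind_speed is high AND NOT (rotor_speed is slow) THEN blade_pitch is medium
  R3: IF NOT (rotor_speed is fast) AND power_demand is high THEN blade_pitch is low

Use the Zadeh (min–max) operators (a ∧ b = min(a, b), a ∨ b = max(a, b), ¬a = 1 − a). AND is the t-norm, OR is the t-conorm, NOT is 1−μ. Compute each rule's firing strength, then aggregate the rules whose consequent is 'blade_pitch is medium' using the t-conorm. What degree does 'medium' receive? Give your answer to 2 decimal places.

R1: ¬high=1−0.47=0.53, ¬nominal=1−0.27=0.73; OR[max(a, b)] → w = 0.73
R2: high=0.95, ¬slow=1−0.39=0.61; AND[min(a, b)] → w = 0.61
R3: ¬fast=1−0.18=0.82, high=0.47; AND[min(a, b)] → w = 0.47
Rules with consequent 'medium': {R1, R2} → strengths 0.73, 0.61
Aggregate via t-conorm [max(a, b)]: 0.73

0.73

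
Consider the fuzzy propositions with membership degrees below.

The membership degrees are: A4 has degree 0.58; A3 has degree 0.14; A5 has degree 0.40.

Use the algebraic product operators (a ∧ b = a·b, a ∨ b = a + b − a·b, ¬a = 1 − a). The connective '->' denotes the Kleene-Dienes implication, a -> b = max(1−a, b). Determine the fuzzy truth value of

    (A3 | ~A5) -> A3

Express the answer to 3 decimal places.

~A5 = 1 − 0.4000 = 0.6000
A3 | ~A5 = a + b − a·b on (0.1400, 0.6000) = 0.6560
(A3 | ~A5) -> A3  [Kleene-Dienes: max(1−a, b)] with a=0.6560, b=0.1400 → 0.3440

0.344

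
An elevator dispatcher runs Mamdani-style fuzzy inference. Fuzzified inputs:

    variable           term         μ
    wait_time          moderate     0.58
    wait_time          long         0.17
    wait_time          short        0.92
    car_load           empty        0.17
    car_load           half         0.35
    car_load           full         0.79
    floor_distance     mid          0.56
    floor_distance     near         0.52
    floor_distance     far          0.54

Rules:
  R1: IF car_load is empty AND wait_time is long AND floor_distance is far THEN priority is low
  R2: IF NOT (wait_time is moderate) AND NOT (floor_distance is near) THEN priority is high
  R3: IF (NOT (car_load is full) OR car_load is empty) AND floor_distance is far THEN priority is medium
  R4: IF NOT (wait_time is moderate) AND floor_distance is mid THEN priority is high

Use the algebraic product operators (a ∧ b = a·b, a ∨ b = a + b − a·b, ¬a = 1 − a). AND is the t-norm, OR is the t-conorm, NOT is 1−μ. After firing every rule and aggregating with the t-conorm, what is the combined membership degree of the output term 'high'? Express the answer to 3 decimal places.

0.389

R1: empty=0.17, long=0.17, far=0.54; AND[a·b] → w = 0.0156
R2: ¬moderate=1−0.58=0.42, ¬near=1−0.52=0.48; AND[a·b] → w = 0.2016
R3: (¬full=1−0.79=0.21 OR empty=0.17) = 0.3443; AND[a·b] with far=0.54 → w = 0.1859
R4: ¬moderate=1−0.58=0.42, mid=0.56; AND[a·b] → w = 0.2352
Rules with consequent 'high': {R2, R4} → strengths 0.2016, 0.2352
Aggregate via t-conorm [a + b − a·b]: 0.3894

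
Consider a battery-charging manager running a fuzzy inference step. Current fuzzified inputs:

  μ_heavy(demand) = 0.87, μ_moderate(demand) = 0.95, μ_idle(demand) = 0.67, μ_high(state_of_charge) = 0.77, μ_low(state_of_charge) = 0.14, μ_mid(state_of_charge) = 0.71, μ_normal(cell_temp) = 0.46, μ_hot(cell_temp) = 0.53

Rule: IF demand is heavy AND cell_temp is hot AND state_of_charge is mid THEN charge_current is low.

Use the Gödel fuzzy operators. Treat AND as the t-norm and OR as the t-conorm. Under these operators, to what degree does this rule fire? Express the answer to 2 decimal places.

firing strength: heavy=0.87, hot=0.53, mid=0.71; AND[min(a, b)] → w = 0.53

0.53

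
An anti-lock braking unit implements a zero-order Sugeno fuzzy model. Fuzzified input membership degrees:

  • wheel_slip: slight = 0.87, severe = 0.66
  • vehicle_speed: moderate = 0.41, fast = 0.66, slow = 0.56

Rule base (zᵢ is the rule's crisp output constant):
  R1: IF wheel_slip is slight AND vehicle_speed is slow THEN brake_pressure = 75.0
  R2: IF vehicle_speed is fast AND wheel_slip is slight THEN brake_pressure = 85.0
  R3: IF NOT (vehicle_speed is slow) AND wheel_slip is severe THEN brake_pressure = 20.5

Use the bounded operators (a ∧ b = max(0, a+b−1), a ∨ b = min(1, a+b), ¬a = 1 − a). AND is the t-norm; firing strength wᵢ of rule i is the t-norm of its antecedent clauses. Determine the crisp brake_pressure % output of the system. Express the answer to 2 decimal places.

R1 (z=75.0): slight=0.87, slow=0.56; AND[max(0, a+b−1)] → w = 0.43
R2 (z=85.0): fast=0.66, slight=0.87; AND[max(0, a+b−1)] → w = 0.53
R3 (z=20.5): ¬slow=1−0.56=0.44, severe=0.66; AND[max(0, a+b−1)] → w = 0.10
Weighted average = (0.43·75.0 + 0.53·85.0 + 0.10·20.5) / (0.43 + 0.53 + 0.10)
  = 79.3500 / 1.0600 = 74.86

74.86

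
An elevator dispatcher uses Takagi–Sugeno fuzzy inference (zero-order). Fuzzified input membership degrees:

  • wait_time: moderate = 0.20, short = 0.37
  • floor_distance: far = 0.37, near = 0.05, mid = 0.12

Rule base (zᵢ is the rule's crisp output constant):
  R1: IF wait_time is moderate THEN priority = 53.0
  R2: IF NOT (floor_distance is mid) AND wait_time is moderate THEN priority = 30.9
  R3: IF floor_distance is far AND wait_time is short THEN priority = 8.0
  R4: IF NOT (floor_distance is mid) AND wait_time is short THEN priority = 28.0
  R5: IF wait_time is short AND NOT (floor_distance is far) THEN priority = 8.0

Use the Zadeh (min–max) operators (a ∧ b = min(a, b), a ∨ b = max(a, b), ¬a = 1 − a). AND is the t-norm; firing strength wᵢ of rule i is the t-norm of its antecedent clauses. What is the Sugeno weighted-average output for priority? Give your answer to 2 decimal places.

21.89

R1 (z=53.0): moderate=0.20 → w = 0.20
R2 (z=30.9): ¬mid=1−0.12=0.88, moderate=0.20; AND[min(a, b)] → w = 0.20
R3 (z=8.0): far=0.37, short=0.37; AND[min(a, b)] → w = 0.37
R4 (z=28.0): ¬mid=1−0.12=0.88, short=0.37; AND[min(a, b)] → w = 0.37
R5 (z=8.0): short=0.37, ¬far=1−0.37=0.63; AND[min(a, b)] → w = 0.37
Weighted average = (0.20·53.0 + 0.20·30.9 + 0.37·8.0 + 0.37·28.0 + 0.37·8.0) / (0.20 + 0.20 + 0.37 + 0.37 + 0.37)
  = 33.0600 / 1.5100 = 21.89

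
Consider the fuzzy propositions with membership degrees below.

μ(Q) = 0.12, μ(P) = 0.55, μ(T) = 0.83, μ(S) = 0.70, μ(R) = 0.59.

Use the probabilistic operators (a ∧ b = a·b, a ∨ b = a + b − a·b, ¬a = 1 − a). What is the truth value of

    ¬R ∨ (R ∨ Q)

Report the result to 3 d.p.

0.787

¬R = 1 − 0.5900 = 0.4100
R ∨ Q = a + b − a·b on (0.5900, 0.1200) = 0.6392
¬R ∨ (R ∨ Q) = a + b − a·b on (0.4100, 0.6392) = 0.7871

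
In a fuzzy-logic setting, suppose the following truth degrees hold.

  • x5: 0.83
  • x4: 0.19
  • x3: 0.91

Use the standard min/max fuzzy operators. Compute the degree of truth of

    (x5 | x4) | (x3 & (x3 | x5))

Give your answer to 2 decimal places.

x5 | x4 = max(a, b) on (0.83, 0.19) = 0.83
x3 | x5 = max(a, b) on (0.91, 0.83) = 0.91
x3 & (x3 | x5) = min(a, b) on (0.91, 0.91) = 0.91
(x5 | x4) | (x3 & (x3 | x5)) = max(a, b) on (0.83, 0.91) = 0.91

0.91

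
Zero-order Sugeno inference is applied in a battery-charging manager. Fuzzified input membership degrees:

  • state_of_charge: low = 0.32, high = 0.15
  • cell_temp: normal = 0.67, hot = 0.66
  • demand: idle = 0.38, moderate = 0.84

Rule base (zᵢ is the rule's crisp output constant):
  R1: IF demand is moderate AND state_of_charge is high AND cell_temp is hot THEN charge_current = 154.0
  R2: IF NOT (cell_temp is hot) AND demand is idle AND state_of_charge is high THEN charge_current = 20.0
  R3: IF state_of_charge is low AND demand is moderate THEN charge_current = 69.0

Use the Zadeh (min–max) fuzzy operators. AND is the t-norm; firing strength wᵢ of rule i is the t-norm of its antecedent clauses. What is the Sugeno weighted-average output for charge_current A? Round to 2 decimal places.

R1 (z=154.0): moderate=0.84, high=0.15, hot=0.66; AND[min(a, b)] → w = 0.15
R2 (z=20.0): ¬hot=1−0.66=0.34, idle=0.38, high=0.15; AND[min(a, b)] → w = 0.15
R3 (z=69.0): low=0.32, moderate=0.84; AND[min(a, b)] → w = 0.32
Weighted average = (0.15·154.0 + 0.15·20.0 + 0.32·69.0) / (0.15 + 0.15 + 0.32)
  = 48.1800 / 0.6200 = 77.71

77.71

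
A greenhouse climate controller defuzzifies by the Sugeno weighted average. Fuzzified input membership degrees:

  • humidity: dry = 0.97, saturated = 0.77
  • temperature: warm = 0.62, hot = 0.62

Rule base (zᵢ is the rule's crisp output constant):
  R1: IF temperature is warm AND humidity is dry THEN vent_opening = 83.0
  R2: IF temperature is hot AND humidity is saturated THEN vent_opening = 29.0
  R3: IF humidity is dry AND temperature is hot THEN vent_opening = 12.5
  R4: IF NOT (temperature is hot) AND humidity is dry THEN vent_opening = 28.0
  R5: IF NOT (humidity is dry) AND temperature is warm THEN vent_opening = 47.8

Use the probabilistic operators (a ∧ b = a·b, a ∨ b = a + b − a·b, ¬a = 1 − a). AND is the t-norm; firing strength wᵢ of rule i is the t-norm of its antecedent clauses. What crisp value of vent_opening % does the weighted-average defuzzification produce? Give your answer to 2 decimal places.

39.90

R1 (z=83.0): warm=0.62, dry=0.97; AND[a·b] → w = 0.6014
R2 (z=29.0): hot=0.62, saturated=0.77; AND[a·b] → w = 0.4774
R3 (z=12.5): dry=0.97, hot=0.62; AND[a·b] → w = 0.6014
R4 (z=28.0): ¬hot=1−0.62=0.38, dry=0.97; AND[a·b] → w = 0.3686
R5 (z=47.8): ¬dry=1−0.97=0.03, warm=0.62; AND[a·b] → w = 0.0186
Weighted average = (0.6014·83.0 + 0.4774·29.0 + 0.6014·12.5 + 0.3686·28.0 + 0.0186·47.8) / (0.6014 + 0.4774 + 0.6014 + 0.3686 + 0.0186)
  = 82.4882 / 2.0674 = 39.90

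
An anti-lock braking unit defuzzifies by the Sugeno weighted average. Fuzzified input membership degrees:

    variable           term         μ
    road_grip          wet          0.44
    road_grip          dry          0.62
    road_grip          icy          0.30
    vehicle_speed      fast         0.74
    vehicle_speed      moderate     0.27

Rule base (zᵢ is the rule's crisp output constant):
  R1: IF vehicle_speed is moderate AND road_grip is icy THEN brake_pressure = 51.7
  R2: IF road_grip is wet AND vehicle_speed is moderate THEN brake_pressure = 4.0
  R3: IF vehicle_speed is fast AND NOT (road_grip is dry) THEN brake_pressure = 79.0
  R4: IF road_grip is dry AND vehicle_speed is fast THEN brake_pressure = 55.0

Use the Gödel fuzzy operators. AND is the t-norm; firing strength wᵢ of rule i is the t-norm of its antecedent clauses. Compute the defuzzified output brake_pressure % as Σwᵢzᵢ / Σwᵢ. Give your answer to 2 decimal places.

51.40

R1 (z=51.7): moderate=0.27, icy=0.30; AND[min(a, b)] → w = 0.27
R2 (z=4.0): wet=0.44, moderate=0.27; AND[min(a, b)] → w = 0.27
R3 (z=79.0): fast=0.74, ¬dry=1−0.62=0.38; AND[min(a, b)] → w = 0.38
R4 (z=55.0): dry=0.62, fast=0.74; AND[min(a, b)] → w = 0.62
Weighted average = (0.27·51.7 + 0.27·4.0 + 0.38·79.0 + 0.62·55.0) / (0.27 + 0.27 + 0.38 + 0.62)
  = 79.1590 / 1.5400 = 51.40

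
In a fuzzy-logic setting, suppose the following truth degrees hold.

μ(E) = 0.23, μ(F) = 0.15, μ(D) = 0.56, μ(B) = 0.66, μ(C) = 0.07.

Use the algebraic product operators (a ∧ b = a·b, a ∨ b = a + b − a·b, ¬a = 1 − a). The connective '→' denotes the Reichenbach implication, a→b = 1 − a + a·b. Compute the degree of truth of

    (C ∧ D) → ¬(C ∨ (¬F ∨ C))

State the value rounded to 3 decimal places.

0.966

C ∧ D = a·b on (0.0700, 0.5600) = 0.0392
¬F = 1 − 0.1500 = 0.8500
¬F ∨ C = a + b − a·b on (0.8500, 0.0700) = 0.8605
C ∨ (¬F ∨ C) = a + b − a·b on (0.0700, 0.8605) = 0.8703
¬(C ∨ (¬F ∨ C)) = 1 − 0.8703 = 0.1297
(C ∧ D) → ¬(C ∨ (¬F ∨ C))  [Reichenbach: 1 − a + a·b] with a=0.0392, b=0.1297 → 0.9659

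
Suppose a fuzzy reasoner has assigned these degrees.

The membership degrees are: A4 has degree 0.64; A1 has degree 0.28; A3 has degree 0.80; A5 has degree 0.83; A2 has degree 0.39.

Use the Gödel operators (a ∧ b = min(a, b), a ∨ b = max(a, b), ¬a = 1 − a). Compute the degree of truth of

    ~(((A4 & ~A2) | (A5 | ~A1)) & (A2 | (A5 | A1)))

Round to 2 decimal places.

~A2 = 1 − 0.39 = 0.61
A4 & ~A2 = min(a, b) on (0.64, 0.61) = 0.61
~A1 = 1 − 0.28 = 0.72
A5 | ~A1 = max(a, b) on (0.83, 0.72) = 0.83
(A4 & ~A2) | (A5 | ~A1) = max(a, b) on (0.61, 0.83) = 0.83
A5 | A1 = max(a, b) on (0.83, 0.28) = 0.83
A2 | (A5 | A1) = max(a, b) on (0.39, 0.83) = 0.83
((A4 & ~A2) | (A5 | ~A1)) & (A2 | (A5 | A1)) = min(a, b) on (0.83, 0.83) = 0.83
~(((A4 & ~A2) | (A5 | ~A1)) & (A2 | (A5 | A1))) = 1 − 0.83 = 0.17

0.17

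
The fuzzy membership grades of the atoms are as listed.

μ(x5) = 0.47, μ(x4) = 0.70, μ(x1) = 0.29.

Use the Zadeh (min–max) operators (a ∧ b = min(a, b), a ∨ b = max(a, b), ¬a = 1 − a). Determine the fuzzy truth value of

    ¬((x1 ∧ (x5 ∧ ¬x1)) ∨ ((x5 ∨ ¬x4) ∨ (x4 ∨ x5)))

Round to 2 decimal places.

¬x1 = 1 − 0.29 = 0.71
x5 ∧ ¬x1 = min(a, b) on (0.47, 0.71) = 0.47
x1 ∧ (x5 ∧ ¬x1) = min(a, b) on (0.29, 0.47) = 0.29
¬x4 = 1 − 0.70 = 0.30
x5 ∨ ¬x4 = max(a, b) on (0.47, 0.30) = 0.47
x4 ∨ x5 = max(a, b) on (0.70, 0.47) = 0.70
(x5 ∨ ¬x4) ∨ (x4 ∨ x5) = max(a, b) on (0.47, 0.70) = 0.70
(x1 ∧ (x5 ∧ ¬x1)) ∨ ((x5 ∨ ¬x4) ∨ (x4 ∨ x5)) = max(a, b) on (0.29, 0.70) = 0.70
¬((x1 ∧ (x5 ∧ ¬x1)) ∨ ((x5 ∨ ¬x4) ∨ (x4 ∨ x5))) = 1 − 0.70 = 0.30

0.30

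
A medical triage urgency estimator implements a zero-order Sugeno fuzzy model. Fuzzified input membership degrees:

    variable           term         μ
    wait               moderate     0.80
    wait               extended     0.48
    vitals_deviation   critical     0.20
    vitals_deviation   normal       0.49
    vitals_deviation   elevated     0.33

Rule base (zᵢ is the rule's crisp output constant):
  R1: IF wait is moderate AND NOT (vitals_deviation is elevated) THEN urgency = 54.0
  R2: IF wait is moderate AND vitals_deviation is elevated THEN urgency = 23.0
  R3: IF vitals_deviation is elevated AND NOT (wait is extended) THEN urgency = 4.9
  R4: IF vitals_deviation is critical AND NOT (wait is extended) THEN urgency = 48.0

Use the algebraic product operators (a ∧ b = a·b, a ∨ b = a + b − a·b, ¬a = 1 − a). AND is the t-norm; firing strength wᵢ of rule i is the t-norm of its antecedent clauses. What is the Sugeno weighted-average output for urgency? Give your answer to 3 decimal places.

37.978

R1 (z=54.0): moderate=0.80, ¬elevated=1−0.33=0.67; AND[a·b] → w = 0.5360
R2 (z=23.0): moderate=0.80, elevated=0.33; AND[a·b] → w = 0.2640
R3 (z=4.9): elevated=0.33, ¬extended=1−0.48=0.52; AND[a·b] → w = 0.1716
R4 (z=48.0): critical=0.20, ¬extended=1−0.48=0.52; AND[a·b] → w = 0.1040
Weighted average = (0.5360·54.0 + 0.2640·23.0 + 0.1716·4.9 + 0.1040·48.0) / (0.5360 + 0.2640 + 0.1716 + 0.1040)
  = 40.8488 / 1.0756 = 37.978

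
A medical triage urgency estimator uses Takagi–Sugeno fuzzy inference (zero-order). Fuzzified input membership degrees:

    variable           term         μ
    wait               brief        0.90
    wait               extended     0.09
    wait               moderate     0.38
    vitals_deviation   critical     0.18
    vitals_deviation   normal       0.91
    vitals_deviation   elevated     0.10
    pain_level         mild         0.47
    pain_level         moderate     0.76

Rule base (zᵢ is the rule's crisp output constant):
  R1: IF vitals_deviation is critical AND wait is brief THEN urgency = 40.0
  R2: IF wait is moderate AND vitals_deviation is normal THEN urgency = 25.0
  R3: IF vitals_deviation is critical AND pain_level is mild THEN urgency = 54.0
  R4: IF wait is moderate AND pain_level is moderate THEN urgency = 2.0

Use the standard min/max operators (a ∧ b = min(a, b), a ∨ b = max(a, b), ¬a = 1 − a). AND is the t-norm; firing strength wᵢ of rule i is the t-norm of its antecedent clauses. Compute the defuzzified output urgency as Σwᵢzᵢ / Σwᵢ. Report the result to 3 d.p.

R1 (z=40.0): critical=0.18, brief=0.90; AND[min(a, b)] → w = 0.18
R2 (z=25.0): moderate=0.38, normal=0.91; AND[min(a, b)] → w = 0.38
R3 (z=54.0): critical=0.18, mild=0.47; AND[min(a, b)] → w = 0.18
R4 (z=2.0): moderate=0.38, moderate=0.76; AND[min(a, b)] → w = 0.38
Weighted average = (0.18·40.0 + 0.38·25.0 + 0.18·54.0 + 0.38·2.0) / (0.18 + 0.38 + 0.18 + 0.38)
  = 27.1800 / 1.1200 = 24.268

24.268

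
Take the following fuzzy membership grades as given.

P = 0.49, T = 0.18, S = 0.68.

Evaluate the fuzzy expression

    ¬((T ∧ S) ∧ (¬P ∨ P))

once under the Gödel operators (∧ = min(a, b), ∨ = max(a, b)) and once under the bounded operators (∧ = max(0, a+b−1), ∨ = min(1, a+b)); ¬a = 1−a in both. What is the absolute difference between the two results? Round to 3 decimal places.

Under Gödel:
  T ∧ S = min(a, b) on (0.18, 0.68) = 0.18
  ¬P = 1 − 0.49 = 0.51
  ¬P ∨ P = max(a, b) on (0.51, 0.49) = 0.51
  (T ∧ S) ∧ (¬P ∨ P) = min(a, b) on (0.18, 0.51) = 0.18
  ¬((T ∧ S) ∧ (¬P ∨ P)) = 1 − 0.18 = 0.82
  → value = 0.8200
Under bounded:
  T ∧ S = max(0, a+b−1) on (0.18, 0.68) = 0.00
  ¬P = 1 − 0.49 = 0.51
  ¬P ∨ P = min(1, a+b) on (0.51, 0.49) = 1.00
  (T ∧ S) ∧ (¬P ∨ P) = max(0, a+b−1) on (0.00, 1.00) = 0.00
  ¬((T ∧ S) ∧ (¬P ∨ P)) = 1 − 0.00 = 1.00
  → value = 1.0000
|0.8200 − 1.0000| = 0.180

0.180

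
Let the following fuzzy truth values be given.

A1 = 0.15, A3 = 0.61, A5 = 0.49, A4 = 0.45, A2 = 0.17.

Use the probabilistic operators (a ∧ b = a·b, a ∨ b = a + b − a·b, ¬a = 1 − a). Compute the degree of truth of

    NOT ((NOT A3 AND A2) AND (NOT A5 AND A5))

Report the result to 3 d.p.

0.983

NOT A3 = 1 − 0.6100 = 0.3900
NOT A3 AND A2 = a·b on (0.3900, 0.1700) = 0.0663
NOT A5 = 1 − 0.4900 = 0.5100
NOT A5 AND A5 = a·b on (0.5100, 0.4900) = 0.2499
(NOT A3 AND A2) AND (NOT A5 AND A5) = a·b on (0.0663, 0.2499) = 0.0166
NOT ((NOT A3 AND A2) AND (NOT A5 AND A5)) = 1 − 0.0166 = 0.9834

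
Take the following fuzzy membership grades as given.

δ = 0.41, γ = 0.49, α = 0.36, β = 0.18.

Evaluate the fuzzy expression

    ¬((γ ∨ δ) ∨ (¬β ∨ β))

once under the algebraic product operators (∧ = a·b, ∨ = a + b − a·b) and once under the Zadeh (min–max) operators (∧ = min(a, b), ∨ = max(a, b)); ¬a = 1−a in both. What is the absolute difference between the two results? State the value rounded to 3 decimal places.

Under algebraic product:
  γ ∨ δ = a + b − a·b on (0.4900, 0.4100) = 0.6991
  ¬β = 1 − 0.1800 = 0.8200
  ¬β ∨ β = a + b − a·b on (0.8200, 0.1800) = 0.8524
  (γ ∨ δ) ∨ (¬β ∨ β) = a + b − a·b on (0.6991, 0.8524) = 0.9556
  ¬((γ ∨ δ) ∨ (¬β ∨ β)) = 1 − 0.9556 = 0.0444
  → value = 0.0444
Under Zadeh (min–max):
  γ ∨ δ = max(a, b) on (0.49, 0.41) = 0.49
  ¬β = 1 − 0.18 = 0.82
  ¬β ∨ β = max(a, b) on (0.82, 0.18) = 0.82
  (γ ∨ δ) ∨ (¬β ∨ β) = max(a, b) on (0.49, 0.82) = 0.82
  ¬((γ ∨ δ) ∨ (¬β ∨ β)) = 1 − 0.82 = 0.18
  → value = 0.1800
|0.0444 − 0.1800| = 0.136

0.136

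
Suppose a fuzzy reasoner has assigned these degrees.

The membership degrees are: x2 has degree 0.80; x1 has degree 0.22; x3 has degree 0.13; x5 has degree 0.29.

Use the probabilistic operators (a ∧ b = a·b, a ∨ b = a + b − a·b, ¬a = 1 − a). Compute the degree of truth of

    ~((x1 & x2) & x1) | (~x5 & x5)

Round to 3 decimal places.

x1 & x2 = a·b on (0.2200, 0.8000) = 0.1760
(x1 & x2) & x1 = a·b on (0.1760, 0.2200) = 0.0387
~((x1 & x2) & x1) = 1 − 0.0387 = 0.9613
~x5 = 1 − 0.2900 = 0.7100
~x5 & x5 = a·b on (0.7100, 0.2900) = 0.2059
~((x1 & x2) & x1) | (~x5 & x5) = a + b − a·b on (0.9613, 0.2059) = 0.9693

0.969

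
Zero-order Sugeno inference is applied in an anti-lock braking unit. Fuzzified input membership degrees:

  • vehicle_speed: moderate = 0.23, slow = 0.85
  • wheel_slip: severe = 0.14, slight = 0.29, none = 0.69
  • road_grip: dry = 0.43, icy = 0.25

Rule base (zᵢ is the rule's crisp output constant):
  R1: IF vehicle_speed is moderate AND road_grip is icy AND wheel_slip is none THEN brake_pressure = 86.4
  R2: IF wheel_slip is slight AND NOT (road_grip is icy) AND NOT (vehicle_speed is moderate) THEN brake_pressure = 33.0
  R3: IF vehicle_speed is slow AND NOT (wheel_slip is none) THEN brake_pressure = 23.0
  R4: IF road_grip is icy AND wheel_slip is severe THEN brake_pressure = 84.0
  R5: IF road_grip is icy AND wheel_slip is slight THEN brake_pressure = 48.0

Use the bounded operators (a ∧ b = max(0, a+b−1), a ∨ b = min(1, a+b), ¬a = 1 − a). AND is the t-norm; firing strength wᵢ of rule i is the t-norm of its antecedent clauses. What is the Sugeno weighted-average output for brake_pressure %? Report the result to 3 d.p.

R1 (z=86.4): moderate=0.23, icy=0.25, none=0.69; AND[max(0, a+b−1)] → w = 0.00
R2 (z=33.0): slight=0.29, ¬icy=1−0.25=0.75, ¬moderate=1−0.23=0.77; AND[max(0, a+b−1)] → w = 0.00
R3 (z=23.0): slow=0.85, ¬none=1−0.69=0.31; AND[max(0, a+b−1)] → w = 0.16
R4 (z=84.0): icy=0.25, severe=0.14; AND[max(0, a+b−1)] → w = 0.00
R5 (z=48.0): icy=0.25, slight=0.29; AND[max(0, a+b−1)] → w = 0.00
Weighted average = (0.00·86.4 + 0.00·33.0 + 0.16·23.0 + 0.00·84.0 + 0.00·48.0) / (0.00 + 0.00 + 0.16 + 0.00 + 0.00)
  = 3.6800 / 0.1600 = 23.000

23.000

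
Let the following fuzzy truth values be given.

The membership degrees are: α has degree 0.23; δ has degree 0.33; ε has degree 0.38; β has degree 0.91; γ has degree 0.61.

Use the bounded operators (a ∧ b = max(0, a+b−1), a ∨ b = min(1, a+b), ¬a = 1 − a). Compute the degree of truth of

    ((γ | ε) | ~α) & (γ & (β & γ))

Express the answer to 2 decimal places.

γ | ε = min(1, a+b) on (0.61, 0.38) = 0.99
~α = 1 − 0.23 = 0.77
(γ | ε) | ~α = min(1, a+b) on (0.99, 0.77) = 1.00
β & γ = max(0, a+b−1) on (0.91, 0.61) = 0.52
γ & (β & γ) = max(0, a+b−1) on (0.61, 0.52) = 0.13
((γ | ε) | ~α) & (γ & (β & γ)) = max(0, a+b−1) on (1.00, 0.13) = 0.13

0.13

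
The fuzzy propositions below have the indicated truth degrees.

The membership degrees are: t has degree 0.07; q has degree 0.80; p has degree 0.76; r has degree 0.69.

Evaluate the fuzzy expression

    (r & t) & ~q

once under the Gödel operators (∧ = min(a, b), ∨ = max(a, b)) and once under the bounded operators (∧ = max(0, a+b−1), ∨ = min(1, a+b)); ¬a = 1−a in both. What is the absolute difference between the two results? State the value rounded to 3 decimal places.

Under Gödel:
  r & t = min(a, b) on (0.69, 0.07) = 0.07
  ~q = 1 − 0.80 = 0.20
  (r & t) & ~q = min(a, b) on (0.07, 0.20) = 0.07
  → value = 0.0700
Under bounded:
  r & t = max(0, a+b−1) on (0.69, 0.07) = 0.00
  ~q = 1 − 0.80 = 0.20
  (r & t) & ~q = max(0, a+b−1) on (0.00, 0.20) = 0.00
  → value = 0.0000
|0.0700 − 0.0000| = 0.070

0.070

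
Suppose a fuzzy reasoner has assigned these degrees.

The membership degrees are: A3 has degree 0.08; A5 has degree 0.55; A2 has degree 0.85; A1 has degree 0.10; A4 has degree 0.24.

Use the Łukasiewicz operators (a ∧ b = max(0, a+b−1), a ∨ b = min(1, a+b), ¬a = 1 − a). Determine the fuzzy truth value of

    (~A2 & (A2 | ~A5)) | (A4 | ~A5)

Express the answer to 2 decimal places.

0.84

~A2 = 1 − 0.85 = 0.15
~A5 = 1 − 0.55 = 0.45
A2 | ~A5 = min(1, a+b) on (0.85, 0.45) = 1.00
~A2 & (A2 | ~A5) = max(0, a+b−1) on (0.15, 1.00) = 0.15
~A5 = 1 − 0.55 = 0.45
A4 | ~A5 = min(1, a+b) on (0.24, 0.45) = 0.69
(~A2 & (A2 | ~A5)) | (A4 | ~A5) = min(1, a+b) on (0.15, 0.69) = 0.84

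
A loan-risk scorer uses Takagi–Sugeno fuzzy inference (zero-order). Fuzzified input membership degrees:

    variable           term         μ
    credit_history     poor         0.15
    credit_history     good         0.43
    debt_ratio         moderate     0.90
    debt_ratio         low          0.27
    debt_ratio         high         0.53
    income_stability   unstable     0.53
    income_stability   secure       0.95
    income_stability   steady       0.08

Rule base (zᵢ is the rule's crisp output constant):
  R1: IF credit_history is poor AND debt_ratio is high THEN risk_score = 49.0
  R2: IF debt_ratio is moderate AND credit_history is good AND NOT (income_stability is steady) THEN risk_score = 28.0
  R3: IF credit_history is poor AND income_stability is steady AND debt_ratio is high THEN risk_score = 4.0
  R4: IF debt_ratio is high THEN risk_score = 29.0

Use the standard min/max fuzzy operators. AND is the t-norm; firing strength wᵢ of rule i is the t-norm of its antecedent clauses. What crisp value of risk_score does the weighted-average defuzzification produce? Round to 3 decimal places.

R1 (z=49.0): poor=0.15, high=0.53; AND[min(a, b)] → w = 0.15
R2 (z=28.0): moderate=0.90, good=0.43, ¬steady=1−0.08=0.92; AND[min(a, b)] → w = 0.43
R3 (z=4.0): poor=0.15, steady=0.08, high=0.53; AND[min(a, b)] → w = 0.08
R4 (z=29.0): high=0.53 → w = 0.53
Weighted average = (0.15·49.0 + 0.43·28.0 + 0.08·4.0 + 0.53·29.0) / (0.15 + 0.43 + 0.08 + 0.53)
  = 35.0800 / 1.1900 = 29.479

29.479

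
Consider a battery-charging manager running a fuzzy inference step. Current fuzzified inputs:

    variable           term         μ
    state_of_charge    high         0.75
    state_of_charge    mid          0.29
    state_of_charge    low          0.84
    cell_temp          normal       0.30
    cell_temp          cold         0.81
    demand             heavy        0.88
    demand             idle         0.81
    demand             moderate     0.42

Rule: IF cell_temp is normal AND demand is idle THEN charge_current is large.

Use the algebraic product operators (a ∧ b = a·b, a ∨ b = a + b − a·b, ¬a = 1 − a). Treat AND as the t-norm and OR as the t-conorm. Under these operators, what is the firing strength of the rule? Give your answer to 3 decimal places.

0.243

firing strength: normal=0.30, idle=0.81; AND[a·b] → w = 0.2430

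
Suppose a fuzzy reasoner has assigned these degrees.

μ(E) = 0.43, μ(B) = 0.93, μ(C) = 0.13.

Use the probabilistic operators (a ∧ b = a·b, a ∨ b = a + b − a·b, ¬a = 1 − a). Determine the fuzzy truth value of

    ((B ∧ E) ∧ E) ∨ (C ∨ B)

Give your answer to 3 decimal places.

B ∧ E = a·b on (0.9300, 0.4300) = 0.3999
(B ∧ E) ∧ E = a·b on (0.3999, 0.4300) = 0.1720
C ∨ B = a + b − a·b on (0.1300, 0.9300) = 0.9391
((B ∧ E) ∧ E) ∨ (C ∨ B) = a + b − a·b on (0.1720, 0.9391) = 0.9496

0.950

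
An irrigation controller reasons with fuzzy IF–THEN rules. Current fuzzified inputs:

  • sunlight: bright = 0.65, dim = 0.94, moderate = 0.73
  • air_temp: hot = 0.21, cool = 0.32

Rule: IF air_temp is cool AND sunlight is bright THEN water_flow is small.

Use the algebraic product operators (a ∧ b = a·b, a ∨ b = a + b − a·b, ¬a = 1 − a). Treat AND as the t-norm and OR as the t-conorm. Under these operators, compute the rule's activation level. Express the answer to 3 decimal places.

firing strength: cool=0.32, bright=0.65; AND[a·b] → w = 0.2080

0.208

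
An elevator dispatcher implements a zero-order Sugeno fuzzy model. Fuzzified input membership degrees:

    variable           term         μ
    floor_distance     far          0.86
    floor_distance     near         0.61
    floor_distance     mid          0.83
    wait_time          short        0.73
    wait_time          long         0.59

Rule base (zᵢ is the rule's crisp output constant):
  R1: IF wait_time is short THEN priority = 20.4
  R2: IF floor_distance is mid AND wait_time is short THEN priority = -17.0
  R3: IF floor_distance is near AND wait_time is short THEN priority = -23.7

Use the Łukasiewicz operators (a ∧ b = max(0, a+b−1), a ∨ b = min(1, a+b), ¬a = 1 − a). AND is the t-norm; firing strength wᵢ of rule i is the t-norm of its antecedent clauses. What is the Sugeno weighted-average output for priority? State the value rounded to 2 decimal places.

-1.65

R1 (z=20.4): short=0.73 → w = 0.73
R2 (z=-17.0): mid=0.83, short=0.73; AND[max(0, a+b−1)] → w = 0.56
R3 (z=-23.7): near=0.61, short=0.73; AND[max(0, a+b−1)] → w = 0.34
Weighted average = (0.73·20.4 + 0.56·-17.0 + 0.34·-23.7) / (0.73 + 0.56 + 0.34)
  = -2.6860 / 1.6300 = -1.65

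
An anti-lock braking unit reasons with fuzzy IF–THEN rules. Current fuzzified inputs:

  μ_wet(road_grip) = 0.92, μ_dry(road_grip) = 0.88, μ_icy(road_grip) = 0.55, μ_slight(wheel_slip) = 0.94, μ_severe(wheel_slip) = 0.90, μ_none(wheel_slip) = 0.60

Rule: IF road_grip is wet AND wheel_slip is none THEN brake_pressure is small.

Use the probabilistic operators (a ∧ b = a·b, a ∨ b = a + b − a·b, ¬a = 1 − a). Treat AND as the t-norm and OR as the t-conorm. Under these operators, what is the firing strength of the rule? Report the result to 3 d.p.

0.552

firing strength: wet=0.92, none=0.60; AND[a·b] → w = 0.5520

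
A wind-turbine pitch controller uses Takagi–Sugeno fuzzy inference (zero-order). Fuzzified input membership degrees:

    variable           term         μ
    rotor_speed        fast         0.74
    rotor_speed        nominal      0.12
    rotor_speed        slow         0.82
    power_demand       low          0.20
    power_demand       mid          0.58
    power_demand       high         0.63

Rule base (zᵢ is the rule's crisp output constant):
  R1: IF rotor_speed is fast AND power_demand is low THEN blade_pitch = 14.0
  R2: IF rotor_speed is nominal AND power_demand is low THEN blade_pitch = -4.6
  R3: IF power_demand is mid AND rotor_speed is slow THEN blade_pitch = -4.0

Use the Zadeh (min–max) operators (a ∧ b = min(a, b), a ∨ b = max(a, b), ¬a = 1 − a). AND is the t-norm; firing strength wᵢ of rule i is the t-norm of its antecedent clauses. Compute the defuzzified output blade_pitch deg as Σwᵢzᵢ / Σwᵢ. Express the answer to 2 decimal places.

R1 (z=14.0): fast=0.74, low=0.20; AND[min(a, b)] → w = 0.20
R2 (z=-4.6): nominal=0.12, low=0.20; AND[min(a, b)] → w = 0.12
R3 (z=-4.0): mid=0.58, slow=0.82; AND[min(a, b)] → w = 0.58
Weighted average = (0.20·14.0 + 0.12·-4.6 + 0.58·-4.0) / (0.20 + 0.12 + 0.58)
  = -0.0720 / 0.9000 = -0.08

-0.08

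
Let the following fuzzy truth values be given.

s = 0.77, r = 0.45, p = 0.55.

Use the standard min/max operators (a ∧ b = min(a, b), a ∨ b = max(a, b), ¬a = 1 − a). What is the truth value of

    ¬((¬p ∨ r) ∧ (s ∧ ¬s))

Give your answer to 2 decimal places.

0.77

¬p = 1 − 0.55 = 0.45
¬p ∨ r = max(a, b) on (0.45, 0.45) = 0.45
¬s = 1 − 0.77 = 0.23
s ∧ ¬s = min(a, b) on (0.77, 0.23) = 0.23
(¬p ∨ r) ∧ (s ∧ ¬s) = min(a, b) on (0.45, 0.23) = 0.23
¬((¬p ∨ r) ∧ (s ∧ ¬s)) = 1 − 0.23 = 0.77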